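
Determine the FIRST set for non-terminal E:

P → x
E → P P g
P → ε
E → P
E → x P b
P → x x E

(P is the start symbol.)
{ 'g', 'x', ε }

To compute FIRST(E), examine every production with E on the left-hand side, reading each right-hand side left to right until a non-nullable symbol is reached.

FIRST sets of the other non-terminals involved (by the same procedure, iterated to a fixed point):
  FIRST(P) = { 'x', ε }

From E → P P g:
  - P is a non-terminal: add FIRST(P) \ {ε} = { 'x' }
    P is nullable, so continue to the next symbol
  - P is a non-terminal: add FIRST(P) \ {ε} = { 'x' }
    P is nullable, so continue to the next symbol
  - g is a terminal: add 'g' and stop
From E → P:
  - P is a non-terminal: add FIRST(P) \ {ε} = { 'x' }
    P is nullable and nothing follows, so the whole right-hand side can vanish: ε ∈ FIRST(E)
From E → x P b:
  - x is a terminal: add 'x' and stop

Collecting: FIRST(E) = { 'g', 'x', ε }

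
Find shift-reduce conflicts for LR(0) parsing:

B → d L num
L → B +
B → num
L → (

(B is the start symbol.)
Augment with B' → B and build the canonical LR(0) collection (I0 = CLOSURE({[B' → . B]}), then GOTO on every symbol after a dot until no new states appear). It has 9 states:
  I0: { [B → . d L num], [B → . num], [B' → . B] }  — shift
  I1: { [B' → B .] }  — accept
  I2: { [B → . d L num], [B → . num], [B → d . L num], [L → . (], [L → . B +] }  — shift
  I3: { [B → num .] }  — reduce
  I4: { [L → ( .] }  — reduce
  I5: { [L → B . +] }  — shift
  I6: { [B → d L . num] }  — shift
  I7: { [B → d L num .] }  — reduce
  I8: { [L → B + .] }  — reduce

No state contains both a complete item and a shift item.

Answer: No shift-reduce conflicts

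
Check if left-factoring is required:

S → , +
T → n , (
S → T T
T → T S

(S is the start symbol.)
Left-factoring is needed when two productions for the same non-terminal
share a common prefix on the right-hand side.

Productions for S:
  S → , +
  S → T T
Productions for T:
  T → n , (
  T → T S

No common prefixes found.

Answer: No, left-factoring is not needed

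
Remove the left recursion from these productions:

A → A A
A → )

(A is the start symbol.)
A is directly left-recursive. The standard transformation for
  A → A α₁ | ... | A α_m | β₁ | ... | β_n
is
  A  → β₁ A' | ... | β_n A'
  A' → α₁ A' | ... | α_m A' | ε

A → ) becomes A → ) A'
A → A A becomes A' → A A'
Add A' → ε

Resulting grammar:
A → ) A'
A' → A A'
A' → ε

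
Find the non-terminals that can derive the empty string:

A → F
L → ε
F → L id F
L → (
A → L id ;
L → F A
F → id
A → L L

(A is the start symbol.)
{ 'A', 'L' }

ε-productions: L → ε
So L is immediately nullable.
A → L L: every symbol on the right is nullable, so A is nullable too.
No further non-terminal can be added: every production for the remaining non-terminals contains a terminal or a non-nullable non-terminal.
Nullable = { 'A', 'L' }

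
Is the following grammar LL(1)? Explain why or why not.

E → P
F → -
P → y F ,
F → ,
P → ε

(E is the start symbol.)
Yes, the grammar is LL(1).

A grammar is LL(1) if for each non-terminal N with multiple productions, the predict sets of those productions are pairwise disjoint, where PREDICT(N → α) = (FIRST(α) \ {ε}) ∪ (FOLLOW(N) if α ⇒* ε).

Relevant sets:
  FOLLOW(P) = { $ }

For F:
  PREDICT(F → '-') = { '-' }
  PREDICT(F → ',') = { ',' }
For P:
  PREDICT(P → y F ',') = { 'y' }
  PREDICT(P → ε) = { $ }
E has a single production, so nothing to check there.

All predict sets are disjoint. The grammar IS LL(1).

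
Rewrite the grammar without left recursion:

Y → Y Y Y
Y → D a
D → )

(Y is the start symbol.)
Y is directly left-recursive. The standard transformation for
  A → A α₁ | ... | A α_m | β₁ | ... | β_n
is
  A  → β₁ A' | ... | β_n A'
  A' → α₁ A' | ... | α_m A' | ε

Y → D a becomes Y → D a Y'
Y → Y Y Y becomes Y' → Y Y Y'
Add Y' → ε

Productions for other non-terminals are unchanged:
  D → )

Resulting grammar:
Y → D a Y'
Y' → Y Y Y'
Y' → ε
D → )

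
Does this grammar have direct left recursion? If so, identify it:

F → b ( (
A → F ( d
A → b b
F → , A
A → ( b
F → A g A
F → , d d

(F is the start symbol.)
No direct left recursion

Direct left recursion occurs when N → N α for some non-terminal N (the right-hand side begins with the left-hand side itself).

F → b ( (: starts with b
A → F ( d: starts with F
A → b b: starts with b
F → , A: starts with ','
A → ( b: starts with '('
F → A g A: starts with A
F → , d d: starts with ','

No direct left recursion found.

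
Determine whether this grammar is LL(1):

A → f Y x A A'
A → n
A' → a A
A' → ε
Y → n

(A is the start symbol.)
No. Predict set conflict for A': { 'a' }

Relevant sets:
  FOLLOW(A') = { $, 'a' }

For A:
  PREDICT(A → f Y x A A') = { 'f' }
  PREDICT(A → n) = { 'n' }
For A':
  PREDICT(A' → a A) = { 'a' }
  PREDICT(A' → ε) = { $, 'a' }
Y has a single production, so nothing to check there.

Conflict found: Predict set conflict for A': { 'a' }
The grammar is NOT LL(1).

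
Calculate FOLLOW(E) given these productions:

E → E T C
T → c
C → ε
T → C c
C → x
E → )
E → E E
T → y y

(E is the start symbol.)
E is the start symbol, so $ ∈ FOLLOW(E).
In E → E T C: E is followed by T C, add FIRST(T C) \ {ε} = { 'c', 'x', 'y' }
In E → E E: E is followed by E, add FIRST(E) \ {ε} = { ')' }
In E → E E: E is at the end; this adds FOLLOW(E) to itself — nothing new

Taking the union: FOLLOW(E) = { $, ')', 'c', 'x', 'y' }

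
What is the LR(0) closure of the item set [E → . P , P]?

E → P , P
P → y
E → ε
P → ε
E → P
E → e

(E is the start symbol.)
{ [E → . P , P], [P → . y], [P → .] }

To compute CLOSURE, for each item [A → α.Bβ] where B is a non-terminal, add [B → .γ] for all productions B → γ; repeat for the newly added items until nothing changes.

Start with: [E → . P , P]
  [E → . P , P] has the dot before P: add [P → . y], [P → .]
No further items can be added.

CLOSURE = { [E → . P , P], [P → . y], [P → .] }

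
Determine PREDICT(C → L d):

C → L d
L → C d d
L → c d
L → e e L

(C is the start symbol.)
{ 'c', 'e' }

PREDICT(C → L d) = (FIRST(RHS) \ {ε}) ∪ (FOLLOW(C) if ε ∈ FIRST(RHS), i.e. RHS ⇒* ε)
FIRST(L) = { 'c', 'e' }
FIRST(L d) = { 'c', 'e' }
ε ∉ FIRST(L d), so FOLLOW(C) is not added.
PREDICT(C → L d) = { 'c', 'e' }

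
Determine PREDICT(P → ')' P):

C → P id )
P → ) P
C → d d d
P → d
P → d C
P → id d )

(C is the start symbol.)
PREDICT(P → ')' P) = (FIRST(RHS) \ {ε}) ∪ (FOLLOW(P) if ε ∈ FIRST(RHS), i.e. RHS ⇒* ε)
FIRST(')' P) = { ')' }
ε ∉ FIRST(')' P), so FOLLOW(P) is not added.
PREDICT(P → ')' P) = { ')' }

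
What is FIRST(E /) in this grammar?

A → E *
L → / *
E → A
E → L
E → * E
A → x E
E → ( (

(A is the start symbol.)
{ '(', '*', '/', 'x' }

FIRST sets of the non-terminals involved (from the grammar, by fixed-point iteration):
  FIRST(E) = { '(', '*', '/', 'x' }

To compute FIRST(E /), process the symbols left to right:
Symbol E is a non-terminal. Add FIRST(E) \ {ε} = { '(', '*', '/', 'x' }
E is not nullable (ε ∉ FIRST(E)), so stop here.
FIRST(E /) = { '(', '*', '/', 'x' }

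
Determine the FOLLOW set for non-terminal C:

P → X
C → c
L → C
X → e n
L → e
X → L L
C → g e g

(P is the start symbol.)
To compute FOLLOW(C), find every occurrence of C on a right-hand side N → α C β: add FIRST(β) \ {ε}, and if β is empty or nullable also add FOLLOW(N). Iterate to a fixed point.

In L → C: C is at the end, add FOLLOW(L)

The FOLLOW sets referred to above (computed the same way, to a fixed point):
  FOLLOW(L) = { $, 'c', 'e', 'g' }

Taking the union: FOLLOW(C) = { $, 'c', 'e', 'g' }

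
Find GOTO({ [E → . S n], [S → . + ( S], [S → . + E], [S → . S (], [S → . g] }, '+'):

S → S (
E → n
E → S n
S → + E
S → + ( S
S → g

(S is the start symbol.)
{ [E → . S n], [E → . n], [S → + . ( S], [S → + . E], [S → . + ( S], [S → . + E], [S → . S (], [S → . g] }

GOTO(I, '+') = CLOSURE({ [A → αX.β] : [A → α.Xβ] ∈ I, X = '+' })

Items with dot before '+', with the dot advanced:
  [S → . + ( S] → [S → + . ( S]
  [S → . + E] → [S → + . E]
Closure of the advanced items:
  [S → + . E] has the dot before E: add [E → . n], [E → . S n]
  [E → . S n] has the dot before S: add [S → . S (], [S → . + E], [S → . + ( S], [S → . g]

GOTO = { [E → . S n], [E → . n], [S → + . ( S], [S → + . E], [S → . + ( S], [S → . + E], [S → . S (], [S → . g] }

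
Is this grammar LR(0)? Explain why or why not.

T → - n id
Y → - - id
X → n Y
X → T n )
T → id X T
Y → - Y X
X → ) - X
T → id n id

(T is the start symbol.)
Augment with T' → T and build the canonical LR(0) collection (I0 = CLOSURE({[T' → . T]}), then GOTO on every symbol after a dot until no new states appear). It has 23 states:
  I0: { [T → . - n id], [T → . id X T], [T → . id n id], [T' → . T] }  — shift
  I1: { [T → - . n id] }  — shift
  I2: { [T' → T .] }  — accept
  I3: { [T → . - n id], [T → . id X T], [T → . id n id], [T → id . X T], [T → id . n id], [X → . ) - X], [X → . T n )], [X → . n Y] }  — shift
  I4: { [X → ) . - X] }  — shift
  I5: { [X → T . n )] }  — shift
  I6: { [T → . - n id], [T → . id X T], [T → . id n id], [T → id X . T] }  — shift
  I7: { [T → id n . id], [X → n . Y], [Y → . - - id], [Y → . - Y X] }  — shift
  I8: { [Y → - . - id], [Y → - . Y X], [Y → . - - id], [Y → . - Y X] }  — shift
  I9: { [X → n Y .] }  — reduce
  I10: { [T → id n id .] }  — reduce
  I11: { [Y → - - . id], [Y → - . - id], [Y → - . Y X], [Y → . - - id], [Y → . - Y X] }  — shift
  I12: { [T → . - n id], [T → . id X T], [T → . id n id], [X → . ) - X], [X → . T n )], [X → . n Y], [Y → - Y . X] }  — shift
  I13: { [Y → - Y X .] }  — reduce
  I14: { [X → n . Y], [Y → . - - id], [Y → . - Y X] }  — shift
  I15: { [Y → - - id .] }  — reduce
  I16: { [T → id X T .] }  — reduce
  I17: { [X → T n . )] }  — shift
  I18: { [X → T n ) .] }  — reduce
  I19: { [T → . - n id], [T → . id X T], [T → . id n id], [X → ) - . X], [X → . ) - X], [X → . T n )], [X → . n Y] }  — shift
  I20: { [X → ) - X .] }  — reduce
  I21: { [T → - n . id] }  — shift
  I22: { [T → - n id .] }  — reduce

Every state is either a pure shift/goto state or contains exactly one complete item and nothing to shift — no conflicts. The grammar is LR(0).

Answer: Yes, the grammar is LR(0)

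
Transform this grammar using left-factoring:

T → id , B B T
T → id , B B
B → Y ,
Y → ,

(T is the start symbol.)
Left-factoring transforms A → αβ₁ | αβ₂ into A → αA' and A' → β₁ | β₂
(α is the longest common prefix among the alternatives). Repeat until
no nonterminal has two alternatives with a common prefix.

Round 1: T has alternatives sharing prefix 'id , B B'. Introduce T': T → id , B B T'
  Add: T' → T
  Add: T' → ε

No remaining common prefixes — done.

Resulting grammar:
T → id , B B T'
T' → T
T' → ε
B → Y ,
Y → ,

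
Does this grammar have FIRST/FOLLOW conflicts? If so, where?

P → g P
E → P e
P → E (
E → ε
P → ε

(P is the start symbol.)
Yes. P → E '(' with FOLLOW(P) on { 'e' }; E → P e with FOLLOW(E) on { '(' }

Nullable non-terminals: E, P.
FIRST sets used below: FIRST(P) = { '(', 'e', 'g', ε }, FIRST(E) = { '(', 'e', 'g', ε }

E: nullable alternative(s) E → ε; FOLLOW(E) = { '(' }
  E → P e: FIRST \ {ε} = { '(', 'e', 'g' } — overlaps FOLLOW(E) on { '(' }: CONFLICT
  E → ε: FIRST \ {ε} = { } — this is the only nullable alternative, skip

P: nullable alternative(s) P → ε; FOLLOW(P) = { $, 'e' }
  P → g P: FIRST \ {ε} = { 'g' } — disjoint from FOLLOW(P)
  P → E (: FIRST \ {ε} = { '(', 'e', 'g' } — overlaps FOLLOW(P) on { 'e' }: CONFLICT
  P → ε: FIRST \ {ε} = { } — this is the only nullable alternative, skip

So the grammar has 2 FIRST/FOLLOW conflicts (marked CONFLICT above).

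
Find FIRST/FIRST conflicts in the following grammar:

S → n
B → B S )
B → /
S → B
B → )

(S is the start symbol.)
A FIRST/FIRST conflict occurs when two productions N → α and N → β for the same non-terminal have FIRST(α) ∩ FIRST(β) ≠ ∅ (with ε ∈ FIRST of a nullable right-hand side, so two nullable alternatives also conflict).

FIRST sets of the non-terminals at (or reachable through a nullable prefix from) the front of some alternative:
  FIRST(B) = { ')', '/' }

Productions for S:
  S → n: FIRST = { 'n' }
  S → B: FIRST = { ')', '/' }
Productions for B:
  B → B S ): FIRST = { ')', '/' }
  B → /: FIRST = { '/' }
  B → ): FIRST = { ')' }

Conflict for B: B → B S ) and B → /
  Overlap: { '/' }
Conflict for B: B → B S ) and B → )
  Overlap: { ')' }

Answer: Yes. B → B S ')' / B → '/' on { '/' }; B → B S ')' / B → ')' on { ')' }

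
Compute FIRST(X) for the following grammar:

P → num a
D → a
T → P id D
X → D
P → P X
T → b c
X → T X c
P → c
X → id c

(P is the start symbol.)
{ 'a', 'b', 'c', 'id', 'num' }

To compute FIRST(X), examine every production with X on the left-hand side, reading each right-hand side left to right until a non-nullable symbol is reached.

FIRST sets of the other non-terminals involved (by the same procedure, iterated to a fixed point):
  FIRST(D) = { 'a' }
  FIRST(T) = { 'b', 'c', 'num' }

From X → D:
  - D is a non-terminal: add FIRST(D) \ {ε} = { 'a' }
    D is not nullable, so stop
From X → T X c:
  - T is a non-terminal: add FIRST(T) \ {ε} = { 'b', 'c', 'num' }
    T is not nullable, so stop
From X → id c:
  - id is a terminal: add 'id' and stop

Collecting: FIRST(X) = { 'a', 'b', 'c', 'id', 'num' }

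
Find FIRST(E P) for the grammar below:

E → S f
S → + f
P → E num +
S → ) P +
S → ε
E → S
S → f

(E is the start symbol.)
FIRST sets of the non-terminals involved (from the grammar, by fixed-point iteration):
  FIRST(E) = { ')', '+', 'f', ε }
  FIRST(P) = { ')', '+', 'f', 'num' }

To compute FIRST(E P), process the symbols left to right:
Symbol E is a non-terminal. Add FIRST(E) \ {ε} = { ')', '+', 'f' }
E is nullable (ε ∈ FIRST(E)), continue to the next symbol.
Symbol P is a non-terminal. Add FIRST(P) \ {ε} = { ')', '+', 'f', 'num' }
P is not nullable (ε ∉ FIRST(P)), so stop here.
FIRST(E P) = { ')', '+', 'f', 'num' }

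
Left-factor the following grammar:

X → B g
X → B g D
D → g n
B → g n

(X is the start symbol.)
X → B g X'
X' → ε
X' → D
D → g n
B → g n

Left-factoring transforms A → αβ₁ | αβ₂ into A → αA' and A' → β₁ | β₂
(α is the longest common prefix among the alternatives). Repeat until
no nonterminal has two alternatives with a common prefix.

Round 1: X has alternatives sharing prefix 'B g'. Introduce X': X → B g X'
  Add: X' → ε
  Add: X' → D

No remaining common prefixes — done.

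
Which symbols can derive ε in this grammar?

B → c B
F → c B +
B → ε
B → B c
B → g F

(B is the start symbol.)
{ 'B' }

ε-productions: B → ε
So B is immediately nullable.
No further non-terminal can be added: every production for the remaining non-terminals contains a terminal or a non-nullable non-terminal.
Nullable = { 'B' }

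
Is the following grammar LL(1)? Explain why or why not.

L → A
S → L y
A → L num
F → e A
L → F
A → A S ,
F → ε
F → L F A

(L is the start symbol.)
A grammar is LL(1) if for each non-terminal N with multiple productions, the predict sets of those productions are pairwise disjoint, where PREDICT(N → α) = (FIRST(α) \ {ε}) ∪ (FOLLOW(N) if α ⇒* ε).

Relevant sets:
  FIRST(A) = { 'e', 'num' }
  FIRST(F) = { 'e', 'num', ε }
  FIRST(L) = { 'e', 'num', ε }
  FOLLOW(L) = { $, 'e', 'num', 'y' }
  FOLLOW(F) = { $, 'e', 'num', 'y' }

For L:
  PREDICT(L → A) = { 'e', 'num' }
  PREDICT(L → F) = { $, 'e', 'num', 'y' }
For A:
  PREDICT(A → L num) = { 'e', 'num' }
  PREDICT(A → A S ',') = { 'e', 'num' }
For F:
  PREDICT(F → e A) = { 'e' }
  PREDICT(F → ε) = { $, 'e', 'num', 'y' }
  PREDICT(F → L F A) = { 'e', 'num' }
S has a single production, so nothing to check there.

Conflict found: Predict set conflict for L: { 'e', 'num' }
The grammar is NOT LL(1).

Answer: No. Predict set conflict for L: { 'e', 'num' }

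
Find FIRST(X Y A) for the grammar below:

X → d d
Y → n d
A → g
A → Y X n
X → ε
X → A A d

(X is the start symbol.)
{ 'd', 'g', 'n' }

FIRST sets of the non-terminals involved (from the grammar, by fixed-point iteration):
  FIRST(X) = { 'd', 'g', 'n', ε }
  FIRST(Y) = { 'n' }

To compute FIRST(X Y A), process the symbols left to right:
Symbol X is a non-terminal. Add FIRST(X) \ {ε} = { 'd', 'g', 'n' }
X is nullable (ε ∈ FIRST(X)), continue to the next symbol.
Symbol Y is a non-terminal. Add FIRST(Y) \ {ε} = { 'n' }
Y is not nullable (ε ∉ FIRST(Y)), so stop here.
FIRST(X Y A) = { 'd', 'g', 'n' }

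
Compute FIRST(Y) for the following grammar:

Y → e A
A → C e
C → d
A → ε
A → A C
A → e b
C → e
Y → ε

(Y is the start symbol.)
From Y → e A:
  - e is a terminal: add 'e' and stop
From Y → ε:
  - ε-production, so ε ∈ FIRST(Y)

Collecting: FIRST(Y) = { 'e', ε }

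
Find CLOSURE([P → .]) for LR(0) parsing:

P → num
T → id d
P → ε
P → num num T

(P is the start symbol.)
Start with: [P → .]
The dot is at the end, so nothing is added.

CLOSURE = { [P → .] }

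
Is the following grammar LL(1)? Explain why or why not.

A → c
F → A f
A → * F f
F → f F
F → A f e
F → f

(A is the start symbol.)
Relevant sets:
  FIRST(A) = { '*', 'c' }

For A:
  PREDICT(A → c) = { 'c' }
  PREDICT(A → '*' F f) = { '*' }
For F:
  PREDICT(F → A f) = { '*', 'c' }
  PREDICT(F → f F) = { 'f' }
  PREDICT(F → A f e) = { '*', 'c' }
  PREDICT(F → f) = { 'f' }

Conflict found: Predict set conflict for F: { '*', 'c' }
The grammar is NOT LL(1).

Answer: No. Predict set conflict for F: { '*', 'c' }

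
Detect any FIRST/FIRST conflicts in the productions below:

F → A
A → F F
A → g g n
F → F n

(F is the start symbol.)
FIRST sets of the non-terminals at (or reachable through a nullable prefix from) the front of some alternative:
  FIRST(A) = { 'g' }
  FIRST(F) = { 'g' }

Productions for F:
  F → A: FIRST = { 'g' }
  F → F n: FIRST = { 'g' }
Productions for A:
  A → F F: FIRST = { 'g' }
  A → g g n: FIRST = { 'g' }

Conflict for F: F → A and F → F n
  Overlap: { 'g' }
Conflict for A: A → F F and A → g g n
  Overlap: { 'g' }

Answer: Yes. F → A / F → F n on { 'g' }; A → F F / A → g g n on { 'g' }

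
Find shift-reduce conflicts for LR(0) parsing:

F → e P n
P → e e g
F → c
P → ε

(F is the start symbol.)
A shift-reduce conflict occurs when an LR(0) state has both:
  - a complete (reduce) item [A → α .] (dot at the end), and
  - a shift item [B → β . c γ] (dot before a terminal).

Augment with F' → F and build the canonical LR(0) collection (I0 = CLOSURE({[F' → . F]}), then GOTO on every symbol after a dot until no new states appear). It has 9 states:
  I0: { [F → . c], [F → . e P n], [F' → . F] }  — shift
  I1: { [F' → F .] }  — accept
  I2: { [F → c .] }  — reduce
  I3: { [F → e . P n], [P → . e e g], [P → .] }  — shift, reduce
  I4: { [F → e P . n] }  — shift
  I5: { [P → e . e g] }  — shift
  I6: { [P → e e . g] }  — shift
  I7: { [P → e e g .] }  — reduce
  I8: { [F → e P n .] }  — reduce

I3 contains reduce item [P → .] and shift item [P → . e e g] — shift-reduce conflict.

Answer: Yes — I3: [P → .] vs [P → . e e g]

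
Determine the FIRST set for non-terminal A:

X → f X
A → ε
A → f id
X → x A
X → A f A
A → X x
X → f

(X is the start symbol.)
{ 'f', 'x', ε }

To compute FIRST(A), examine every production with A on the left-hand side, reading each right-hand side left to right until a non-nullable symbol is reached.

FIRST sets of the other non-terminals involved (by the same procedure, iterated to a fixed point):
  FIRST(X) = { 'f', 'x' }

From A → ε:
  - ε-production, so ε ∈ FIRST(A)
From A → f id:
  - f is a terminal: add 'f' and stop
From A → X x:
  - X is a non-terminal: add FIRST(X) \ {ε} = { 'f', 'x' }
    X is not nullable, so stop

Collecting: FIRST(A) = { 'f', 'x', ε }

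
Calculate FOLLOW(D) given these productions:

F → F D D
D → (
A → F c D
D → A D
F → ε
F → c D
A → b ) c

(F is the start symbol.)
To compute FOLLOW(D), find every occurrence of D on a right-hand side N → α D β: add FIRST(β) \ {ε}, and if β is empty or nullable also add FOLLOW(N). Iterate to a fixed point.

In F → F D D: D is followed by D, add FIRST(D) \ {ε} = { '(', 'b', 'c' }
In F → F D D: D is at the end, add FOLLOW(F)
In A → F c D: D is at the end, add FOLLOW(A)
In D → A D: D is at the end; this adds FOLLOW(D) to itself — nothing new
In F → c D: D is at the end, add FOLLOW(F)

The FOLLOW sets referred to above (computed the same way, to a fixed point):
  FOLLOW(F) = { $, '(', 'b', 'c' }
  FOLLOW(A) = { '(', 'b', 'c' }

Taking the union: FOLLOW(D) = { $, '(', 'b', 'c' }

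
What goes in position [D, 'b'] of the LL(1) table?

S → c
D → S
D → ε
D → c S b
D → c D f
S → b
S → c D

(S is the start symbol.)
D → S, D → ε

To find M[D, 'b'], we find productions for D where 'b' is in the predict set (PREDICT(N → α) = (FIRST(α) \ {ε}) ∪ (FOLLOW(N) if α ⇒* ε)).

Relevant sets:
  FIRST(S) = { 'b', 'c' }
  FOLLOW(D) = { $, 'b', 'f' }

D → S: PREDICT = { 'b', 'c' }
  'b' is in predict set, so this production goes in M[D, 'b']
D → ε: PREDICT = { $, 'b', 'f' }
  'b' is in predict set, so this production goes in M[D, 'b']
D → c S b: PREDICT = { 'c' }
D → c D f: PREDICT = { 'c' }

M[D, 'b'] = D → S, D → ε  (a multiply-defined cell — the grammar is not LL(1))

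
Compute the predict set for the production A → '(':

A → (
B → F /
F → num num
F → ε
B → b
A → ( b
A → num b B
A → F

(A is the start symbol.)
{ '(' }

PREDICT(A → '(') = (FIRST(RHS) \ {ε}) ∪ (FOLLOW(A) if ε ∈ FIRST(RHS), i.e. RHS ⇒* ε)
FIRST('(') = { '(' }
ε ∉ FIRST('('), so FOLLOW(A) is not added.
PREDICT(A → '(') = { '(' }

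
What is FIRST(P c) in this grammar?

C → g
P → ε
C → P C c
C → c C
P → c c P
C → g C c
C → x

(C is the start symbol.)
FIRST sets of the non-terminals involved (from the grammar, by fixed-point iteration):
  FIRST(P) = { 'c', ε }

To compute FIRST(P c), process the symbols left to right:
Symbol P is a non-terminal. Add FIRST(P) \ {ε} = { 'c' }
P is nullable (ε ∈ FIRST(P)), continue to the next symbol.
Symbol c is a terminal. Add 'c' and stop.
FIRST(P c) = { 'c' }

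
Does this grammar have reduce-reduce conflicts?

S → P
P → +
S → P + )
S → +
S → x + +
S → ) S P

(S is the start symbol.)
Yes — I2: [P → + .] vs [S → + .]

A reduce-reduce conflict occurs when an LR(0) state has two complete items [A → α .] and [B → β .] — both call for a reduction, and with no lookahead the parser cannot choose between them.

Augment with S' → S and build the canonical LR(0) collection (I0 = CLOSURE({[S' → . S]}), then GOTO on every symbol after a dot until no new states appear). It has 13 states:
  I0: { [P → . +], [S → . ) S P], [S → . +], [S → . P + )], [S → . P], [S → . x + +], [S' → . S] }  — shift
  I1: { [P → . +], [S → ) . S P], [S → . ) S P], [S → . +], [S → . P + )], [S → . P], [S → . x + +] }  — shift
  I2: { [P → + .], [S → + .] }  — 2 reduces
  I3: { [S → P . + )], [S → P .] }  — shift, reduce
  I4: { [S' → S .] }  — accept
  I5: { [S → x . + +] }  — shift
  I6: { [S → x + . +] }  — shift
  I7: { [S → x + + .] }  — reduce
  I8: { [S → P + . )] }  — shift
  I9: { [S → P + ) .] }  — reduce
  I10: { [P → . +], [S → ) S . P] }  — shift
  I11: { [P → + .] }  — reduce
  I12: { [S → ) S P .] }  — reduce

I2 contains complete items [P → + .], [S → + .] — reduce-reduce conflict.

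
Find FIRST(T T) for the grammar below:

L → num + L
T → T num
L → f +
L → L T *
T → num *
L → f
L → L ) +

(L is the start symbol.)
FIRST sets of the non-terminals involved (from the grammar, by fixed-point iteration):
  FIRST(T) = { 'num' }

To compute FIRST(T T), process the symbols left to right:
Symbol T is a non-terminal. Add FIRST(T) \ {ε} = { 'num' }
T is not nullable (ε ∉ FIRST(T)), so stop here.
FIRST(T T) = { 'num' }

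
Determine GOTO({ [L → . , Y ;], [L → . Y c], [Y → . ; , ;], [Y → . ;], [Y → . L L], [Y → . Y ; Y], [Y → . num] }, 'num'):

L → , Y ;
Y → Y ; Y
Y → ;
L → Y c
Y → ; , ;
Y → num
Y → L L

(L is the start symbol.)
GOTO(I, 'num') = CLOSURE({ [A → αX.β] : [A → α.Xβ] ∈ I, X = 'num' })

Items with dot before 'num', with the dot advanced:
  [Y → . num] → [Y → num .]
Closure adds nothing (no advanced item has the dot before a non-terminal).

GOTO = { [Y → num .] }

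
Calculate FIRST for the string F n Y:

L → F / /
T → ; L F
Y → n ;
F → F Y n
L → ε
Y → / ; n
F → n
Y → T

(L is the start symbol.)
FIRST sets of the non-terminals involved (from the grammar, by fixed-point iteration):
  FIRST(F) = { 'n' }

To compute FIRST(F n Y), process the symbols left to right:
Symbol F is a non-terminal. Add FIRST(F) \ {ε} = { 'n' }
F is not nullable (ε ∉ FIRST(F)), so stop here.
FIRST(F n Y) = { 'n' }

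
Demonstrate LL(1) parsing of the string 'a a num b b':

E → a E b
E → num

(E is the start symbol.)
LL(1) parsing maintains a stack (initially the start symbol over $) and the input. At each step: if the stack top is a terminal, match it against the current input token; if it is a non-terminal N, replace it with the RHS of M[N, lookahead] (the unique production whose predict set contains the lookahead).

Stack is shown with the top on the left.

Stack      Input          Action
--------------------------------
E $        a a num b b $  output E → a E b
a E b $    a a num b b $  match 'a'
E b $      a num b b $    output E → a E b
a E b b $  a num b b $    match 'a'
E b b $    num b b $      output E → num
num b b $  num b b $      match 'num'
b b $      b b $          match 'b'
b $        b $            match 'b'
$          $              accept

The string is accepted.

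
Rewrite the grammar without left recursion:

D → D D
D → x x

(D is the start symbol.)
D → x x D'
D' → D D'
D' → ε

D is directly left-recursive. The standard transformation for
  A → A α₁ | ... | A α_m | β₁ | ... | β_n
is
  A  → β₁ A' | ... | β_n A'
  A' → α₁ A' | ... | α_m A' | ε

D → x x becomes D → x x D'
D → D D becomes D' → D D'
Add D' → ε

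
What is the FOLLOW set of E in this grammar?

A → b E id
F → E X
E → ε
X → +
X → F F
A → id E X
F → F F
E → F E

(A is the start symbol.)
To compute FOLLOW(E), find every occurrence of E on a right-hand side N → α E β: add FIRST(β) \ {ε}, and if β is empty or nullable also add FOLLOW(N). Iterate to a fixed point.

In A → b E id: E is followed by id, add FIRST(id) \ {ε} = { 'id' }
In F → E X: E is followed by X, add FIRST(X) \ {ε} = { '+' }
In A → id E X: E is followed by X, add FIRST(X) \ {ε} = { '+' }
In E → F E: E is at the end; this adds FOLLOW(E) to itself — nothing new

Taking the union: FOLLOW(E) = { '+', 'id' }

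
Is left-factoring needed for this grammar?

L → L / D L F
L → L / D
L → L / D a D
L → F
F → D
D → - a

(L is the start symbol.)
Left-factoring is needed when two productions for the same non-terminal
share a common prefix on the right-hand side.

Productions for L:
  L → L / D L F
  L → L / D
  L → L / D a D
  L → F

Found common prefix 'L / D' in productions for L

Answer: Yes, L has productions with common prefix 'L / D'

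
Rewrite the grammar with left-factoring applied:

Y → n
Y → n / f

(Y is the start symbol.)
Left-factoring transforms A → αβ₁ | αβ₂ into A → αA' and A' → β₁ | β₂
(α is the longest common prefix among the alternatives). Repeat until
no nonterminal has two alternatives with a common prefix.

Round 1: Y has alternatives sharing prefix 'n'. Introduce Y': Y → n Y'
  Add: Y' → ε
  Add: Y' → / f

No remaining common prefixes — done.

Resulting grammar:
Y → n Y'
Y' → ε
Y' → / f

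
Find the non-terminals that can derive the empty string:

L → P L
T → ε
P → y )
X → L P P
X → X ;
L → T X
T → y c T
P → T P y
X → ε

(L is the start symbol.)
{ 'L', 'T', 'X' }

A non-terminal is nullable if it can derive ε (the empty string): either it has an ε-production, or it has a production whose right-hand side consists entirely of nullable non-terminals.

ε-productions: T → ε, X → ε
So T, X are immediately nullable.
L → T X: every symbol on the right is nullable, so L is nullable too.
No further non-terminal can be added: every production for the remaining non-terminals contains a terminal or a non-nullable non-terminal.
Nullable = { 'L', 'T', 'X' }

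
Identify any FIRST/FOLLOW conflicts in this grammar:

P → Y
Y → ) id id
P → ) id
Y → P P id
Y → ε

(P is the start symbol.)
Yes. P → ')' id with FOLLOW(P) on { ')' }; Y → ')' id id with FOLLOW(Y) on { ')' }; Y → P P id with FOLLOW(Y) on { ')', 'id' }

Nullable non-terminals: P, Y.
FIRST sets used below: FIRST(Y) = { ')', 'id', ε }, FIRST(P) = { ')', 'id', ε }

P: nullable alternative(s) P → Y; FOLLOW(P) = { $, ')', 'id' }
  P → Y: FIRST \ {ε} = { ')', 'id' } — this is the only nullable alternative, skip
  P → ) id: FIRST \ {ε} = { ')' } — overlaps FOLLOW(P) on { ')' }: CONFLICT

Y: nullable alternative(s) Y → ε; FOLLOW(Y) = { $, ')', 'id' }
  Y → ) id id: FIRST \ {ε} = { ')' } — overlaps FOLLOW(Y) on { ')' }: CONFLICT
  Y → P P id: FIRST \ {ε} = { ')', 'id' } — overlaps FOLLOW(Y) on { ')', 'id' }: CONFLICT
  Y → ε: FIRST \ {ε} = { } — this is the only nullable alternative, skip

So the grammar has 3 FIRST/FOLLOW conflicts (marked CONFLICT above).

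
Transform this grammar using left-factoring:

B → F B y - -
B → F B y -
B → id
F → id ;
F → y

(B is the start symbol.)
B → F B y - B'
B' → -
B' → ε
B → id
F → id ;
F → y

Left-factoring transforms A → αβ₁ | αβ₂ into A → αA' and A' → β₁ | β₂
(α is the longest common prefix among the alternatives). Repeat until
no nonterminal has two alternatives with a common prefix.

Round 1: B has alternatives sharing prefix 'F B y -'. Introduce B': B → F B y - B'
  Add: B' → -
  Add: B' → ε

No remaining common prefixes — done.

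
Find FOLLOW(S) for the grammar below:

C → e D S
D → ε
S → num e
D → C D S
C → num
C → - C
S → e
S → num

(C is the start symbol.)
{ $, '-', 'e', 'num' }

In C → e D S: S is at the end, add FOLLOW(C)
In D → C D S: S is at the end, add FOLLOW(D)

The FOLLOW sets referred to above (computed the same way, to a fixed point):
  FOLLOW(C) = { $, '-', 'e', 'num' }
  FOLLOW(D) = { 'e', 'num' }

Taking the union: FOLLOW(S) = { $, '-', 'e', 'num' }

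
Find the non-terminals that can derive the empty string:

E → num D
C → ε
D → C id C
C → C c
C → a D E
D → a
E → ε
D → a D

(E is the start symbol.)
A non-terminal is nullable if it can derive ε (the empty string): either it has an ε-production, or it has a production whose right-hand side consists entirely of nullable non-terminals.

ε-productions: C → ε, E → ε
So C, E are immediately nullable.
No further non-terminal can be added: every production for the remaining non-terminals contains a terminal or a non-nullable non-terminal.
Nullable = { 'C', 'E' }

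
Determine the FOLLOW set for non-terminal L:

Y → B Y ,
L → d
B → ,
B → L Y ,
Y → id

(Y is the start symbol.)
In B → L Y ,: L is followed by Y ',', add FIRST(Y ',') \ {ε} = { ',', 'd', 'id' }

Taking the union: FOLLOW(L) = { ',', 'd', 'id' }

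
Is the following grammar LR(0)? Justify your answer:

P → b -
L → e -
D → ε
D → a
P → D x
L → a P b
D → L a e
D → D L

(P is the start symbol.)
Augment with P' → P and build the canonical LR(0) collection (I0 = CLOSURE({[P' → . P]}), then GOTO on every symbol after a dot until no new states appear). It has 16 states:
  I0: { [D → . D L], [D → . L a e], [D → . a], [D → .], [L → . a P b], [L → . e -], [P → . D x], [P → . b -], [P' → . P] }  — shift, reduce
  I1: { [D → D . L], [L → . a P b], [L → . e -], [P → D . x] }  — shift
  I2: { [D → L . a e] }  — shift
  I3: { [P' → P .] }  — accept
  I4: { [D → . D L], [D → . L a e], [D → . a], [D → .], [D → a .], [L → . a P b], [L → . e -], [L → a . P b], [P → . D x], [P → . b -] }  — shift, 2 reduces
  I5: { [P → b . -] }  — shift
  I6: { [L → e . -] }  — shift
  I7: { [L → e - .] }  — reduce
  I8: { [P → b - .] }  — reduce
  I9: { [L → a P . b] }  — shift
  I10: { [L → a P b .] }  — reduce
  I11: { [D → L a . e] }  — shift
  I12: { [D → L a e .] }  — reduce
  I13: { [D → D L .] }  — reduce
  I14: { [D → . D L], [D → . L a e], [D → . a], [D → .], [L → . a P b], [L → . e -], [L → a . P b], [P → . D x], [P → . b -] }  — shift, reduce
  I15: { [P → D x .] }  — reduce

Conflict in state I0:
  Shift-reduce conflict between [D → .] and [D → . a]
So the grammar is NOT LR(0).

Answer: No. Shift-reduce conflict between [D → .] and [D → . a]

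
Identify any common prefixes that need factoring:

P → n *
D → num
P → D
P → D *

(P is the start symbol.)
Left-factoring is needed when two productions for the same non-terminal
share a common prefix on the right-hand side.

Productions for P:
  P → n *
  P → D
  P → D *

Found common prefix 'D' in productions for P

Answer: Yes, P has productions with common prefix 'D'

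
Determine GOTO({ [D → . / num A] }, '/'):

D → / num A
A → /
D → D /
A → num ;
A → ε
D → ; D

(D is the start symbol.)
GOTO(I, '/') = CLOSURE({ [A → αX.β] : [A → α.Xβ] ∈ I, X = '/' })

Items with dot before '/', with the dot advanced:
  [D → . / num A] → [D → / . num A]
Closure adds nothing (no advanced item has the dot before a non-terminal).

GOTO = { [D → / . num A] }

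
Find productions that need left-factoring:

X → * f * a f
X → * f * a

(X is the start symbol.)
Yes, X has productions with common prefix '* f * a'

Left-factoring is needed when two productions for the same non-terminal
share a common prefix on the right-hand side.

Productions for X:
  X → * f * a f
  X → * f * a

Found common prefix '* f * a' in productions for X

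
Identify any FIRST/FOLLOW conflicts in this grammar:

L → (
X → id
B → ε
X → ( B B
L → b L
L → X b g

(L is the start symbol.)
No FIRST/FOLLOW conflicts.

A FIRST/FOLLOW conflict occurs when a non-terminal N has a nullable alternative N → β (β ⇒* ε) and another alternative N → α with FIRST(α) ∩ FOLLOW(N) ≠ ∅: on such a lookahead the parser cannot decide between expanding α and letting N vanish via β.

Nullable non-terminals: B.
B has a nullable alternative but only one production, so nothing to check.

L, X have no nullable alternative, so no FIRST/FOLLOW check is needed there.

No FIRST/FOLLOW conflicts found.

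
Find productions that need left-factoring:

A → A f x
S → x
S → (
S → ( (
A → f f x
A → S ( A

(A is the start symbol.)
Yes, S has productions with common prefix '('

Left-factoring is needed when two productions for the same non-terminal
share a common prefix on the right-hand side.

Productions for A:
  A → A f x
  A → f f x
  A → S ( A
Productions for S:
  S → x
  S → (
  S → ( (

Found common prefix '(' in productions for S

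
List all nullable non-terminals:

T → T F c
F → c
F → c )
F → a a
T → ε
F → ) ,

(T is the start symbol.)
{ 'T' }

A non-terminal is nullable if it can derive ε (the empty string): either it has an ε-production, or it has a production whose right-hand side consists entirely of nullable non-terminals.

ε-productions: T → ε
So T is immediately nullable.
No further non-terminal can be added: every production for the remaining non-terminals contains a terminal or a non-nullable non-terminal.
Nullable = { 'T' }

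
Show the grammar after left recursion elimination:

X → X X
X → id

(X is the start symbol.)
X → id X'
X' → X X'
X' → ε

X is directly left-recursive. The standard transformation for
  A → A α₁ | ... | A α_m | β₁ | ... | β_n
is
  A  → β₁ A' | ... | β_n A'
  A' → α₁ A' | ... | α_m A' | ε

X → id becomes X → id X'
X → X X becomes X' → X X'
Add X' → ε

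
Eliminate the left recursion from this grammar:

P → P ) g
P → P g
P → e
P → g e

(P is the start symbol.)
P is directly left-recursive. The standard transformation for
  A → A α₁ | ... | A α_m | β₁ | ... | β_n
is
  A  → β₁ A' | ... | β_n A'
  A' → α₁ A' | ... | α_m A' | ε

P → e becomes P → e P'
P → g e becomes P → g e P'
P → P ) g becomes P' → ) g P'
P → P g becomes P' → g P'
Add P' → ε

Resulting grammar:
P → e P'
P → g e P'
P' → ) g P'
P' → g P'
P' → ε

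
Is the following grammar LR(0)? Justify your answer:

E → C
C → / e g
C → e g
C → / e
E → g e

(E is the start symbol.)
No. Shift-reduce conflict between [C → / e .] and [C → / e . g]

Augment with E' → E and build the canonical LR(0) collection (I0 = CLOSURE({[E' → . E]}), then GOTO on every symbol after a dot until no new states appear). It has 10 states:
  I0: { [C → . / e g], [C → . / e], [C → . e g], [E → . C], [E → . g e], [E' → . E] }  — shift
  I1: { [C → / . e g], [C → / . e] }  — shift
  I2: { [E → C .] }  — reduce
  I3: { [E' → E .] }  — accept
  I4: { [C → e . g] }  — shift
  I5: { [E → g . e] }  — shift
  I6: { [E → g e .] }  — reduce
  I7: { [C → e g .] }  — reduce
  I8: { [C → / e . g], [C → / e .] }  — shift, reduce
  I9: { [C → / e g .] }  — reduce

Conflict in state I8:
  Shift-reduce conflict between [C → / e .] and [C → / e . g]
So the grammar is NOT LR(0).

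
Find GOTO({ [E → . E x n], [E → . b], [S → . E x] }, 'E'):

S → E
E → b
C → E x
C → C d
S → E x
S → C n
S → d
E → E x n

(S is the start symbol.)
GOTO(I, 'E') = CLOSURE({ [A → αX.β] : [A → α.Xβ] ∈ I, X = 'E' })

Items with dot before 'E', with the dot advanced:
  [E → . E x n] → [E → E . x n]
  [S → . E x] → [S → E . x]
Closure adds nothing (no advanced item has the dot before a non-terminal).

GOTO = { [E → E . x n], [S → E . x] }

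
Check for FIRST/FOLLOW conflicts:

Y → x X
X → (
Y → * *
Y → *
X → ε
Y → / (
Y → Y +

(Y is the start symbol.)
A FIRST/FOLLOW conflict occurs when a non-terminal N has a nullable alternative N → β (β ⇒* ε) and another alternative N → α with FIRST(α) ∩ FOLLOW(N) ≠ ∅: on such a lookahead the parser cannot decide between expanding α and letting N vanish via β.

Nullable non-terminals: X.

X: nullable alternative(s) X → ε; FOLLOW(X) = { $, '+' }
  X → (: FIRST \ {ε} = { '(' } — disjoint from FOLLOW(X)
  X → ε: FIRST \ {ε} = { } — this is the only nullable alternative, skip

Y has no nullable alternative, so no FIRST/FOLLOW check is needed there.

No FIRST/FOLLOW conflicts found.

Answer: No FIRST/FOLLOW conflicts.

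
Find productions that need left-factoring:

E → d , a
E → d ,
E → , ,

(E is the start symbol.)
Yes, E has productions with common prefix 'd ,'

Left-factoring is needed when two productions for the same non-terminal
share a common prefix on the right-hand side.

Productions for E:
  E → d , a
  E → d ,
  E → , ,

Found common prefix 'd ,' in productions for E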